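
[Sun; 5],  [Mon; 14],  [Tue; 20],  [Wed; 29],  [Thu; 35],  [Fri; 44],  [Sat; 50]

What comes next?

[Sun; 59]

Day: Sun, Mon, Tue, Wed, Thu, Fri, Sat → Sun (runs through the weekdays Mon→Sun).
Second part goes 5, 14, 20, 29, 35, 44, 50 → 59 (alternating steps +9, +6, +9, +6, …).
So the next pair is [Sun; 59].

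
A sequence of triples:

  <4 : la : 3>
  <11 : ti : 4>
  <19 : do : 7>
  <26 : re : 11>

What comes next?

<34 : mi : 18>

First value: 4, 11, 19, 26 → 34 (alternating steps +7, +8, +7, +8, …).
Note goes la, ti, do, re → mi (runs through the solfège scale do→ti).
Third value: each term is the sum of the two before it, so 3, 4, 7, 11 → 18.
Putting it together: <34 : mi : 18>.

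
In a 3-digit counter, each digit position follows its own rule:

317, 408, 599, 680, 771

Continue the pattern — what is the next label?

862

First digit: +1 each step, mod 10; 3, 4, 5, 6, 7 → 8.
For the second digit, −1 each step, mod 10: 1, 0, 9, 8, 7 → 6.
Third digit: +1 each step, mod 10, so 7, 8, 9, 0, 1 → 2.
Putting it together: 862.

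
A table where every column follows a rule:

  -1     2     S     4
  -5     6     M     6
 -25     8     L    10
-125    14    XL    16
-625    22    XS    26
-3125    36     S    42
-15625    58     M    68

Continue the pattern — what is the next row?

First component — ×5 each step: -1, -5, -25, -125, -625, -3125, -15625 → -78125.
For the second component, each term is the sum of the two before it: 2, 6, 8, 14, 22, 36, 58 → 94.
Size: repeats S → M → L → XL → XS, so S, M, L, XL, XS, S, M → L.
Fourth component: each term is the sum of the two before it; 4, 6, 10, 16, 26, 42, 68 → 110.
Putting it together: -78125  94  L  110.

-78125  94  L  110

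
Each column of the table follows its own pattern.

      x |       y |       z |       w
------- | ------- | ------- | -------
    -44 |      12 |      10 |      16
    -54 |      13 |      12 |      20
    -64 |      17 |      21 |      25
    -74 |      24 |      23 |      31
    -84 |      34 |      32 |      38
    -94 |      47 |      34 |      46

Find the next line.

Column x goes -44, -54, -64, -74, -84, -94 → -104 (−10 each step).
Column y: 12, 13, 17, 24, 34, 47 → 63 (differences are 1, 4, 7, … (increasing by 3 each time)).
For the column z, alternating steps +2, +9, +2, +9, …: 10, 12, 21, 23, 32, 34 → 43.
Column w: 16, 20, 25, 31, 38, 46 → 55 (differences are 4, 5, 6, … (increasing by 1 each time)).
Putting it together: -104  63  43  55.

-104  63  43  55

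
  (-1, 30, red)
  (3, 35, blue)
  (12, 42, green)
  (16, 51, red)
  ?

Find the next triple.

First component: alternating steps +4, +9, +4, +9, …; -1, 3, 12, 16 → 25.
Second component: differences are 5, 7, 9, … (increasing by 2 each time); 30, 35, 42, 51 → 62.
Colour: repeats red → blue → green; red, blue, green, red → blue.
Combining the parts gives (25, 62, blue).

(25, 62, blue)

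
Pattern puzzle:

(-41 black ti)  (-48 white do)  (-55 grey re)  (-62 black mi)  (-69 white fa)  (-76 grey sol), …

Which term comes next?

(-83 black la)

First component goes -41, -48, -55, -62, -69, -76 → -83 (−7 each step).
Shade: repeats black → white → grey, so black, white, grey, black, white, grey → black.
Note: runs through the solfège scale do→ti; ti, do, re, mi, fa, sol → la.
Putting it together: (-83 black la).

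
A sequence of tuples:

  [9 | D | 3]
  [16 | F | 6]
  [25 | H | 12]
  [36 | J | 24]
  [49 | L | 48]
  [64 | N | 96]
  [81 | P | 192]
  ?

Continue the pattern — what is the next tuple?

First slot: perfect squares: 3², 4², 5², …, so 9, 16, 25, 36, 49, 64, 81 → 100.
For the letter, letters move forward 2 places in the alphabet: D, F, H, J, L, N, P → R.
Third slot: 3, 6, 12, 24, 48, 96, 192 → 384 (×2 each step).
So the next tuple is [100 | R | 384].

[100 | R | 384]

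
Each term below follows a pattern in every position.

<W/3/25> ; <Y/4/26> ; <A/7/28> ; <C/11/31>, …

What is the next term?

<E/18/35>

Letter: letters move forward 2 places in the alphabet, wrapping Z→A; W, Y, A, C → E.
Second value: 3, 4, 7, 11 → 18 (each term is the sum of the two before it).
Third value: 25, 26, 28, 31 → 35 (differences are 1, 2, 3, … (increasing by 1 each time)).
Putting it together: <E/18/35>.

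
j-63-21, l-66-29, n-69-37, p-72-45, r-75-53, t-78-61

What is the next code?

v-81-69

Letter goes j, l, n, p, r, t → v (letters move forward 2 places in the alphabet).
Second component goes 63, 66, 69, 72, 75, 78 → 81 (+3 each step).
For the third component, +8 each step: 21, 29, 37, 45, 53, 61 → 69.
So the next code is v-81-69.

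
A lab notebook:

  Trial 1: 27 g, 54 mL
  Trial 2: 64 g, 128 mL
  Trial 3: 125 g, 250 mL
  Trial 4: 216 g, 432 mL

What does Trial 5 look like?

G: 27, 64, 125, 216 → 343 (perfect cubes: 3³, 4³, 5³, …).
ML: 54, 128, 250, 432 → 686 (always 2 × the g).
So the next line is 343 g, 686 mL.

343 g, 686 mL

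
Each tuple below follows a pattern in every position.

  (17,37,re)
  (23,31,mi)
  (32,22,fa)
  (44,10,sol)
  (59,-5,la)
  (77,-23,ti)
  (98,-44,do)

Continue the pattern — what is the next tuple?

For the first entry, differences are 6, 9, 12, … (increasing by 3 each time): 17, 23, 32, 44, 59, 77, 98 → 122.
Second entry — together with the first entry always sums to 54: 37, 31, 22, 10, -5, -23, -44 → -68.
Note: re, mi, fa, sol, la, ti, do → re (runs through the solfège scale do→ti).
Putting it together: (122,-68,re).

(122,-68,re)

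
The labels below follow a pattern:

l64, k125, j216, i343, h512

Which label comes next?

g729

Letter: letters move back 1 place in the alphabet, so l, k, j, i, h → g.
Second component — perfect cubes: 4³, 5³, 6³, …: 64, 125, 216, 343, 512 → 729.
Combining the parts gives g729.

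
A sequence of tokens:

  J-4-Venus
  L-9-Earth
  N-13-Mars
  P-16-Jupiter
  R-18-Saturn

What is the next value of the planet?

Uranus

Letter goes J, L, N, P, R → T (letters move forward 2 places in the alphabet).
Second component: 4, 9, 13, 16, 18 → 19 (differences are 5, 4, 3, … (decreasing by 1 each time)).
Planet — runs through the planets Mercury→Neptune: Venus, Earth, Mars, Jupiter, Saturn → Uranus.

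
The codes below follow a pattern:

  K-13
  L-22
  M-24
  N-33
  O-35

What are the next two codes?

For the letter, letters move forward 1 place in the alphabet: K, L, M, N, O → P → Q.
Second component goes 13, 22, 24, 33, 35 → 44 → 46 (alternating steps +9, +2, +9, +2, …).
So the next two codes are P-44 and Q-46.

P-44 then Q-46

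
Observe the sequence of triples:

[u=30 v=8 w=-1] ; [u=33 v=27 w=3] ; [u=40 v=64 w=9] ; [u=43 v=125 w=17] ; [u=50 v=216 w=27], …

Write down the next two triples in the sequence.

[u=53 v=343 w=39], [u=60 v=512 w=53]

U — alternating steps +3, +7, +3, +7, …: 30, 33, 40, 43, 50 → 53 → 60.
V: perfect cubes: 2³, 3³, 4³, …, so 8, 27, 64, 125, 216 → 343 → 512.
W goes -1, 3, 9, 17, 27 → 39 → 53 (differences are 4, 6, 8, … (increasing by 2 each time)).
So the next two triples are [u=53 v=343 w=39] and [u=60 v=512 w=53].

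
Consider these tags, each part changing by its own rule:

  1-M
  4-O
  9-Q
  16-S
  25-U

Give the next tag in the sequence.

First component goes 1, 4, 9, 16, 25 → 36 (differences are 3, 5, 7, … (increasing by 2 each time)).
Letter: letters move forward 2 places in the alphabet; M, O, Q, S, U → W.
Putting it together: 36-W.

36-W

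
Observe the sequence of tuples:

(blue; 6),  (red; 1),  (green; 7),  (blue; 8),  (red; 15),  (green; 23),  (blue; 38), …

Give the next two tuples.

(red; 61), (green; 99)

Colour: blue, red, green, blue, red, green, blue → red → green (repeats blue → red → green).
Second part goes 6, 1, 7, 8, 15, 23, 38 → 61 → 99 (each term is the sum of the two before it).
Putting the parts together: (red; 61) and then (green; 99).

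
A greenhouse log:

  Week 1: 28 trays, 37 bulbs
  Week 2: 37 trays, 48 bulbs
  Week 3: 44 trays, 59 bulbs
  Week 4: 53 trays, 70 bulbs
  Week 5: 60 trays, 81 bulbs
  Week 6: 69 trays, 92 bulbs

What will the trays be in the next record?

76

Trays: 28, 37, 44, 53, 60, 69 → 76 (alternating steps +9, +7, +9, +7, …).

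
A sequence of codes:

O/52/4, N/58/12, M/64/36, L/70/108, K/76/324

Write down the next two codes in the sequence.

Letter: letters move back 1 place in the alphabet, so O, N, M, L, K → J → I.
Second component: +6 each step; 52, 58, 64, 70, 76 → 82 → 88.
Third component: ×3 each step, so 4, 12, 36, 108, 324 → 972 → 2916.
Putting the parts together: J/82/972 and then I/88/2916.

J/82/972 then I/88/2916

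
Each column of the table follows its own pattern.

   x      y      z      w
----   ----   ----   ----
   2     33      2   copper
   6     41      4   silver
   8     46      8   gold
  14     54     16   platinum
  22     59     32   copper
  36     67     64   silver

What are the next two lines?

58  72  128  gold; 94  80  256  platinum

For the column x, each term is the sum of the two before it: 2, 6, 8, 14, 22, 36 → 58 → 94.
Column y goes 33, 41, 46, 54, 59, 67 → 72 → 80 (alternating steps +8, +5, +8, +5, …).
Column z — ×2 each step: 2, 4, 8, 16, 32, 64 → 128 → 256.
Column w: repeats copper → silver → gold → platinum; copper, silver, gold, platinum, copper, silver → gold → platinum.
So the next two lines are 58  72  128  gold and 94  80  256  platinum.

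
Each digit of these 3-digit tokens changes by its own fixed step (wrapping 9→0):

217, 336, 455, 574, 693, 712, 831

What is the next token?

950

First digit: +1 each step, mod 10, so 2, 3, 4, 5, 6, 7, 8 → 9.
For the second digit, +2 each step, mod 10: 1, 3, 5, 7, 9, 1, 3 → 5.
Third digit: −1 each step, mod 10, so 7, 6, 5, 4, 3, 2, 1 → 0.
Combining the parts gives 950.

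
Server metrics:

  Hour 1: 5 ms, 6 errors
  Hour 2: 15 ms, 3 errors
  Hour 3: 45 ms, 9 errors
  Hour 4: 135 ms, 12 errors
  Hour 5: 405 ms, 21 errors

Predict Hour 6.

Ms goes 5, 15, 45, 135, 405 → 1215 (×3 each step).
Errors: each term is the sum of the two before it, so 6, 3, 9, 12, 21 → 33.
So the next record is 1215 ms, 33 errors.

1215 ms, 33 errors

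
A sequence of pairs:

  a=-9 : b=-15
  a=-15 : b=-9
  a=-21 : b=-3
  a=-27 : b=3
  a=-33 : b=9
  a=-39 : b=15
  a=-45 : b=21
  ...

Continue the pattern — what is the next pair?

a=-51 : b=27

A — −6 each step: -9, -15, -21, -27, -33, -39, -45 → -51.
B — +6 each step: -15, -9, -3, 3, 9, 15, 21 → 27.
So the next pair is a=-51 : b=27.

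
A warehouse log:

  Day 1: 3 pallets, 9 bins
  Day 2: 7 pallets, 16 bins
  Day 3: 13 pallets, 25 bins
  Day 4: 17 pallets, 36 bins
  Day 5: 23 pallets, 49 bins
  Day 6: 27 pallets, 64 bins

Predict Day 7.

33 pallets, 81 bins

Pallets: 3, 7, 13, 17, 23, 27 → 33 (alternating steps +4, +6, +4, +6, …).
Bins: 9, 16, 25, 36, 49, 64 → 81 (perfect squares: 3², 4², 5², …).
Combining the parts gives 33 pallets, 81 bins.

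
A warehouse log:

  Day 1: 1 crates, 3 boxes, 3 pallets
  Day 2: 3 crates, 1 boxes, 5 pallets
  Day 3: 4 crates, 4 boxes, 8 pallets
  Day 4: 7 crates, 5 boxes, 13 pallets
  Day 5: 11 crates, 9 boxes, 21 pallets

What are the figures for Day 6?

18 crates, 14 boxes, 34 pallets

Crates goes 1, 3, 4, 7, 11 → 18 (each term is the sum of the two before it).
Boxes — each term is the sum of the two before it: 3, 1, 4, 5, 9 → 14.
Pallets goes 3, 5, 8, 13, 21 → 34 (each term is the sum of the two before it).
Putting it together: 18 crates, 14 boxes, 34 pallets.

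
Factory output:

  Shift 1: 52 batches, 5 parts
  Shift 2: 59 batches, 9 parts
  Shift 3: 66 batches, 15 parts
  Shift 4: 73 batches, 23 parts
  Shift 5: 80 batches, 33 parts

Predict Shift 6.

87 batches, 45 parts

Batches: +7 each step; 52, 59, 66, 73, 80 → 87.
Parts: differences are 4, 6, 8, … (increasing by 2 each time), so 5, 9, 15, 23, 33 → 45.
Combining the parts gives 87 batches, 45 parts.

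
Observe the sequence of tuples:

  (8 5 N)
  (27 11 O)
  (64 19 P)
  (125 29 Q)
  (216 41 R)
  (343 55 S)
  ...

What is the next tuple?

(512 71 T)

First slot: perfect cubes: 2³, 3³, 4³, …, so 8, 27, 64, 125, 216, 343 → 512.
For the second slot, differences are 6, 8, 10, … (increasing by 2 each time): 5, 11, 19, 29, 41, 55 → 71.
Letter: N, O, P, Q, R, S → T (letters move forward 1 place in the alphabet).
So the next tuple is (512 71 T).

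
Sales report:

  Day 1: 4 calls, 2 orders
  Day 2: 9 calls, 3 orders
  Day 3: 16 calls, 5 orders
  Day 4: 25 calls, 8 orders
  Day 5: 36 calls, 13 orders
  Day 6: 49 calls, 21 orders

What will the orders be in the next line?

34

Orders goes 2, 3, 5, 8, 13, 21 → 34 (each term is the sum of the two before it).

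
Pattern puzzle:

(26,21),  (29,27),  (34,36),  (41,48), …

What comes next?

(50,63)

First value: differences are 3, 5, 7, … (increasing by 2 each time); 26, 29, 34, 41 → 50.
For the second value, differences are 6, 9, 12, … (increasing by 3 each time): 21, 27, 36, 48 → 63.
So the next point is (50,63).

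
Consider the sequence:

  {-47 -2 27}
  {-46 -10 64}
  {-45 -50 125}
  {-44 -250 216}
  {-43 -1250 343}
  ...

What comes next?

First part — +1 each step: -47, -46, -45, -44, -43 → -42.
Second part: ×5 each step, so -2, -10, -50, -250, -1250 → -6250.
Third part: 27, 64, 125, 216, 343 → 512 (perfect cubes: 3³, 4³, 5³, …).
So the next triple is {-42 -6250 512}.

{-42 -6250 512}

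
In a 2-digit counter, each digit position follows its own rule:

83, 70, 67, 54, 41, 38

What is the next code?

25

First digit: −1 each step, mod 10; 8, 7, 6, 5, 4, 3 → 2.
Second digit goes 3, 0, 7, 4, 1, 8 → 5 (−3 each step, mod 10).
Combining the parts gives 25.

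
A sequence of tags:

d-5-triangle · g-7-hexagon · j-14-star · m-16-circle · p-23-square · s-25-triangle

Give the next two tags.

v-32-hexagon then y-34-star

Letter: letters move forward 3 places in the alphabet, so d, g, j, m, p, s → v → y.
Second component goes 5, 7, 14, 16, 23, 25 → 32 → 34 (alternating steps +2, +7, +2, +7, …).
For the shape, repeats triangle → hexagon → star → circle → square: triangle, hexagon, star, circle, square, triangle → hexagon → star.
Putting the parts together: v-32-hexagon and then y-34-star.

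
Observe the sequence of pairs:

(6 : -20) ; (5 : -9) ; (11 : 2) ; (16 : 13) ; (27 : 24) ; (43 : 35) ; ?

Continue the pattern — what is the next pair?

First entry — each term is the sum of the two before it: 6, 5, 11, 16, 27, 43 → 70.
For the second entry, +11 each step: -20, -9, 2, 13, 24, 35 → 46.
So the next pair is (70 : 46).

(70 : 46)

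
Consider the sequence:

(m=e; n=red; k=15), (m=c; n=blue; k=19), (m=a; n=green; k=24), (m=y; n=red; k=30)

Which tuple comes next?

M: letters move back 2 places in the alphabet, wrapping A→Z; e, c, a, y → w.
N: repeats red → blue → green; red, blue, green, red → blue.
K: differences are 4, 5, 6, … (increasing by 1 each time); 15, 19, 24, 30 → 37.
Combining the parts gives (m=w; n=blue; k=37).

(m=w; n=blue; k=37)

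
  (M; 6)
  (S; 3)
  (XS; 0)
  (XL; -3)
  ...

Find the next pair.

For the size, runs backward through clothing sizes XS→XL: M, S, XS, XL → L.
Second part: −3 each step, so 6, 3, 0, -3 → -6.
Combining the parts gives (L; -6).

(L; -6)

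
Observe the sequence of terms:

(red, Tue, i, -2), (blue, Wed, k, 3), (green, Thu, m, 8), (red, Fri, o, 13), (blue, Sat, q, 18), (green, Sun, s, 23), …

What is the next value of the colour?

red

Colour: repeats red → blue → green; red, blue, green, red, blue, green → red.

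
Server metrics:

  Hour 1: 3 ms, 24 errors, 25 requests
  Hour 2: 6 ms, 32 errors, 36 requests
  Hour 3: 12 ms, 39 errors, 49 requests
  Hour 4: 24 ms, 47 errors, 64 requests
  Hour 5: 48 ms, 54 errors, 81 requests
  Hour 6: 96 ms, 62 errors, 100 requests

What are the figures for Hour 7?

192 ms, 69 errors, 121 requests

Ms: ×2 each step, so 3, 6, 12, 24, 48, 96 → 192.
For the errors, alternating steps +8, +7, +8, +7, …: 24, 32, 39, 47, 54, 62 → 69.
For the requests, perfect squares: 5², 6², 7², …: 25, 36, 49, 64, 81, 100 → 121.
So the next record is 192 ms, 69 errors, 121 requests.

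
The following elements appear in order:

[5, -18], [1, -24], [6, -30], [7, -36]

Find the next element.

[13, -42]

First component: each term is the sum of the two before it, so 5, 1, 6, 7 → 13.
Second component — −6 each step: -18, -24, -30, -36 → -42.
Putting it together: [13, -42].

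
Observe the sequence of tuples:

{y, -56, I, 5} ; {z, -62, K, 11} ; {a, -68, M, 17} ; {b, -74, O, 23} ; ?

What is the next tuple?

For the first letter, letters move forward 1 place in the alphabet, wrapping Z→A: y, z, a, b → c.
For the second value, −6 each step: -56, -62, -68, -74 → -80.
Second letter — letters move forward 2 places in the alphabet: I, K, M, O → Q.
Fourth value: 5, 11, 17, 23 → 29 (together with the second value always sums to -51).
So the next tuple is {c, -80, Q, 29}.

{c, -80, Q, 29}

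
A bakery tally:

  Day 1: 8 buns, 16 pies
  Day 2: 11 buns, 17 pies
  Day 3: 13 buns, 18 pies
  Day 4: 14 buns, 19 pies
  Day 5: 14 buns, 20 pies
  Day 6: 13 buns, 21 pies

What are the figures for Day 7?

11 buns, 22 pies

Buns — differences are 3, 2, 1, … (decreasing by 1 each time): 8, 11, 13, 14, 14, 13 → 11.
Pies goes 16, 17, 18, 19, 20, 21 → 22 (+1 each step).
Putting it together: 11 buns, 22 pies.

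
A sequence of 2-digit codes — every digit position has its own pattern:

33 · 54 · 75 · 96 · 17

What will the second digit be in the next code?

8

Second digit: +1 each step, mod 10; 3, 4, 5, 6, 7 → 8.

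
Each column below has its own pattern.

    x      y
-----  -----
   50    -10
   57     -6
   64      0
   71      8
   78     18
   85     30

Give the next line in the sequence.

92  44

Column x: 50, 57, 64, 71, 78, 85 → 92 (+7 each step).
Column y: differences are 4, 6, 8, … (increasing by 2 each time); -10, -6, 0, 8, 18, 30 → 44.
Combining the parts gives 92  44.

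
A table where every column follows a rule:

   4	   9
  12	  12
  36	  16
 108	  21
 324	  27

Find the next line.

972  34

First component: ×3 each step, so 4, 12, 36, 108, 324 → 972.
Second component: differences are 3, 4, 5, … (increasing by 1 each time), so 9, 12, 16, 21, 27 → 34.
Putting it together: 972  34.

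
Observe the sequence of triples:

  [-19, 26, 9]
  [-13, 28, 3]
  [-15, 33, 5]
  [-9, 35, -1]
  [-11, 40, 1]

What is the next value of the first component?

-5

First component: alternating steps +6, −2, +6, −2, …, so -19, -13, -15, -9, -11 → -5.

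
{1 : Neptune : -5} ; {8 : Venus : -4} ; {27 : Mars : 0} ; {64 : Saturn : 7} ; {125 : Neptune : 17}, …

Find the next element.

{216 : Venus : 30}

First slot — perfect cubes: 1³, 2³, 3³, …: 1, 8, 27, 64, 125 → 216.
Planet: repeats Neptune → Venus → Mars → Saturn, so Neptune, Venus, Mars, Saturn, Neptune → Venus.
Third slot: differences are 1, 4, 7, … (increasing by 3 each time); -5, -4, 0, 7, 17 → 30.
Putting it together: {216 : Venus : 30}.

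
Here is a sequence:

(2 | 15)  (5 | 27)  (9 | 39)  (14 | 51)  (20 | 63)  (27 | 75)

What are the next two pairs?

(35 | 87), (44 | 99)

First slot — differences are 3, 4, 5, … (increasing by 1 each time): 2, 5, 9, 14, 20, 27 → 35 → 44.
Second slot: 15, 27, 39, 51, 63, 75 → 87 → 99 (+12 each step).
So the next two pairs are (35 | 87) and (44 | 99).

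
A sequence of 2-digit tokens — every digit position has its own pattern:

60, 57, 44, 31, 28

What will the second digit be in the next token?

5

Second digit — −3 each step, mod 10: 0, 7, 4, 1, 8 → 5.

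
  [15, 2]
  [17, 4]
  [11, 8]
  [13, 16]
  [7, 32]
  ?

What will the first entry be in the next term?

9

First entry: 15, 17, 11, 13, 7 → 9 (alternating steps +2, −6, +2, −6, …).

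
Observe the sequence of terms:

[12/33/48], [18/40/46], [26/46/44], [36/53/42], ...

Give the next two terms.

[48/59/40], [62/66/38]

First slot: differences are 6, 8, 10, … (increasing by 2 each time); 12, 18, 26, 36 → 48 → 62.
Second slot: alternating steps +7, +6, +7, +6, …, so 33, 40, 46, 53 → 59 → 66.
Third slot: −2 each step, so 48, 46, 44, 42 → 40 → 38.
So the next two terms are [48/59/40] and [62/66/38].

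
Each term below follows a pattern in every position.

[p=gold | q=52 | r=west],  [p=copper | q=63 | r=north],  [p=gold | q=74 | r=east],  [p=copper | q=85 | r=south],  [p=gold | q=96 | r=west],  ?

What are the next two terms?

P: alternates gold ↔ copper, so gold, copper, gold, copper, gold → copper → gold.
Q — +11 each step: 52, 63, 74, 85, 96 → 107 → 118.
R goes west, north, east, south, west → north → east (repeats west → north → east → south).
So the next two terms are [p=copper | q=107 | r=north] and [p=gold | q=118 | r=east].

[p=copper | q=107 | r=north], [p=gold | q=118 | r=east]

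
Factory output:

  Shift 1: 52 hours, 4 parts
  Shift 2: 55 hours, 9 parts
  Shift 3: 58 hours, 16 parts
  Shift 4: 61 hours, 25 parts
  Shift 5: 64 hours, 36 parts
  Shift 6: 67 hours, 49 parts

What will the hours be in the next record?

70

Hours — +3 each step: 52, 55, 58, 61, 64, 67 → 70.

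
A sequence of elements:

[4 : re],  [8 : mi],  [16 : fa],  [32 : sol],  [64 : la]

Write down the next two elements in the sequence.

[128 : ti], [256 : do]

First part goes 4, 8, 16, 32, 64 → 128 → 256 (×2 each step).
Note — runs through the solfège scale do→ti: re, mi, fa, sol, la → ti → do.
So the next two elements are [128 : ti] and [256 : do].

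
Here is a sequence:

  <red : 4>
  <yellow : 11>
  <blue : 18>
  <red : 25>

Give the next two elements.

Colour: repeats red → yellow → blue, so red, yellow, blue, red → yellow → blue.
Second slot — +7 each step: 4, 11, 18, 25 → 32 → 39.
So the next two elements are <yellow : 32> and <blue : 39>.

<yellow : 32>, <blue : 39>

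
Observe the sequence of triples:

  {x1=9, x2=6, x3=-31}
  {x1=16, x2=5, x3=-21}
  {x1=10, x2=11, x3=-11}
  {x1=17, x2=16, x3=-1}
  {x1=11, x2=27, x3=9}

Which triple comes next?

X1: 9, 16, 10, 17, 11 → 18 (alternating steps +7, −6, +7, −6, …).
X2: each term is the sum of the two before it, so 6, 5, 11, 16, 27 → 43.
X3: +10 each step, so -31, -21, -11, -1, 9 → 19.
So the next triple is {x1=18, x2=43, x3=19}.

{x1=18, x2=43, x3=19}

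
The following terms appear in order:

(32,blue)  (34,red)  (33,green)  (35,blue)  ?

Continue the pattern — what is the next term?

(34,red)

First slot — alternating steps +2, −1, +2, −1, …: 32, 34, 33, 35 → 34.
Colour: blue, red, green, blue → red (repeats blue → red → green).
So the next term is (34,red).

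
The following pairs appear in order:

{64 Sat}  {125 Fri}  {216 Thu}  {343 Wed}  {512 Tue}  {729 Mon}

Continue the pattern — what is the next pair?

First part: perfect cubes: 4³, 5³, 6³, …; 64, 125, 216, 343, 512, 729 → 1000.
Day — runs backward through the weekdays Mon→Sun: Sat, Fri, Thu, Wed, Tue, Mon → Sun.
Putting it together: {1000 Sun}.

{1000 Sun}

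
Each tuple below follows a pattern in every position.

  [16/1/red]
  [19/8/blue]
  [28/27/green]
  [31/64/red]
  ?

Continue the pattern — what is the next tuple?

[40/125/blue]

First slot: alternating steps +3, +9, +3, +9, …, so 16, 19, 28, 31 → 40.
Second slot: perfect cubes: 1³, 2³, 3³, …, so 1, 8, 27, 64 → 125.
Colour — repeats red → blue → green: red, blue, green, red → blue.
Combining the parts gives [40/125/blue].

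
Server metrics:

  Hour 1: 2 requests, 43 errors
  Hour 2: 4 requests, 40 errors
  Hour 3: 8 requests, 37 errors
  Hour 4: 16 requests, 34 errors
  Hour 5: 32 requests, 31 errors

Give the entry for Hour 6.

For the requests, ×2 each step: 2, 4, 8, 16, 32 → 64.
For the errors, −3 each step: 43, 40, 37, 34, 31 → 28.
Putting it together: 64 requests, 28 errors.

64 requests, 28 errors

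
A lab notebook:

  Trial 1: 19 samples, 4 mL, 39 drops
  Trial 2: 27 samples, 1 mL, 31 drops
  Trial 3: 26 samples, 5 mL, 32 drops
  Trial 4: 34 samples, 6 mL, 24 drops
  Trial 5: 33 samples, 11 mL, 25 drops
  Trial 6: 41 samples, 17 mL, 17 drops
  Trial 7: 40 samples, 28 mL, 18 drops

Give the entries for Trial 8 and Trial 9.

48 samples, 45 mL, 10 drops; 47 samples, 73 mL, 11 drops

Samples: 19, 27, 26, 34, 33, 41, 40 → 48 → 47 (alternating steps +8, −1, +8, −1, …).
ML goes 4, 1, 5, 6, 11, 17, 28 → 45 → 73 (each term is the sum of the two before it).
For the drops, together with the samples always sums to 58: 39, 31, 32, 24, 25, 17, 18 → 10 → 11.
So the next two rows are 48 samples, 45 mL, 10 drops and 47 samples, 73 mL, 11 drops.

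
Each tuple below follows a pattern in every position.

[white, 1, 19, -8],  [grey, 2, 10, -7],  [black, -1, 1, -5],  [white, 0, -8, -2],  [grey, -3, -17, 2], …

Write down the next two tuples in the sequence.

Shade: repeats white → grey → black; white, grey, black, white, grey → black → white.
Second value — alternating steps +1, −3, +1, −3, …: 1, 2, -1, 0, -3 → -2 → -5.
For the third value, −9 each step: 19, 10, 1, -8, -17 → -26 → -35.
Fourth value: differences are 1, 2, 3, … (increasing by 1 each time), so -8, -7, -5, -2, 2 → 7 → 13.
So the next two tuples are [black, -2, -26, 7] and [white, -5, -35, 13].

[black, -2, -26, 7], [white, -5, -35, 13]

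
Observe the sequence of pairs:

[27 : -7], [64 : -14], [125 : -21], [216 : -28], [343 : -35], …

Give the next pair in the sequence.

For the first slot, perfect cubes: 3³, 4³, 5³, …: 27, 64, 125, 216, 343 → 512.
Second slot goes -7, -14, -21, -28, -35 → -42 (−7 each step).
Putting it together: [512 : -42].

[512 : -42]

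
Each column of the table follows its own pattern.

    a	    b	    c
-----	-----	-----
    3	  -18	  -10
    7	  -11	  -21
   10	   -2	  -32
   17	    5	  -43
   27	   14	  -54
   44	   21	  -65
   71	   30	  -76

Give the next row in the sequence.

Column a: each term is the sum of the two before it; 3, 7, 10, 17, 27, 44, 71 → 115.
Column b: alternating steps +7, +9, +7, +9, …, so -18, -11, -2, 5, 14, 21, 30 → 37.
Column c: −11 each step, so -10, -21, -32, -43, -54, -65, -76 → -87.
Putting it together: 115  37  -87.

115  37  -87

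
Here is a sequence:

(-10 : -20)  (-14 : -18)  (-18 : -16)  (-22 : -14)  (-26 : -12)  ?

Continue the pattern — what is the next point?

First slot goes -10, -14, -18, -22, -26 → -30 (−4 each step).
For the second slot, +2 each step: -20, -18, -16, -14, -12 → -10.
So the next point is (-30 : -10).

(-30 : -10)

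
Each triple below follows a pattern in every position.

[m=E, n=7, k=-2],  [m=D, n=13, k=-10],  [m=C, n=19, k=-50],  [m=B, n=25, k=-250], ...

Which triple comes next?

M: letters move back 1 place in the alphabet; E, D, C, B → A.
For the n, +6 each step: 7, 13, 19, 25 → 31.
K — ×5 each step: -2, -10, -50, -250 → -1250.
So the next triple is [m=A, n=31, k=-1250].

[m=A, n=31, k=-1250]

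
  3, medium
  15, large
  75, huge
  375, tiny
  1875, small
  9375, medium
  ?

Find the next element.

46875, large

First value goes 3, 15, 75, 375, 1875, 9375 → 46875 (×5 each step).
Size goes medium, large, huge, tiny, small, medium → large (repeats medium → large → huge → tiny → small).
So the next element is 46875, large.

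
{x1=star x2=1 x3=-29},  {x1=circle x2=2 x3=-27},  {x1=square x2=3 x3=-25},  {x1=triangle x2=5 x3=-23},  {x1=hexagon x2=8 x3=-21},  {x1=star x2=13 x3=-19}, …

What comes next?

{x1=circle x2=21 x3=-17}

X1: repeats star → circle → square → triangle → hexagon; star, circle, square, triangle, hexagon, star → circle.
X2 goes 1, 2, 3, 5, 8, 13 → 21 (each term is the sum of the two before it).
X3 — +2 each step: -29, -27, -25, -23, -21, -19 → -17.
Putting it together: {x1=circle x2=21 x3=-17}.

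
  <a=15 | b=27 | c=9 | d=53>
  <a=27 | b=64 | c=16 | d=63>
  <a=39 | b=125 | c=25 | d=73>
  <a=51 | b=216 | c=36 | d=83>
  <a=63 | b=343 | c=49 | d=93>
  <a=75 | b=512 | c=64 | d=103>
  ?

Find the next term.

A: 15, 27, 39, 51, 63, 75 → 87 (+12 each step).
B: perfect cubes: 3³, 4³, 5³, …, so 27, 64, 125, 216, 343, 512 → 729.
C — perfect squares: 3², 4², 5², …: 9, 16, 25, 36, 49, 64 → 81.
D goes 53, 63, 73, 83, 93, 103 → 113 (+10 each step).
Putting it together: <a=87 | b=729 | c=81 | d=113>.

<a=87 | b=729 | c=81 | d=113>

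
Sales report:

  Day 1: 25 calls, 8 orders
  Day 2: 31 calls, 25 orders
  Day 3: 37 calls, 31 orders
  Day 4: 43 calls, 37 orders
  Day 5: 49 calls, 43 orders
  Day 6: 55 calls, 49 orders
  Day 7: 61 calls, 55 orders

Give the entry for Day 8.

67 calls, 61 orders

Calls — +6 each step: 25, 31, 37, 43, 49, 55, 61 → 67.
For the orders, always the previous value of the calls: 8, 25, 31, 37, 43, 49, 55 → 61.
Combining the parts gives 67 calls, 61 orders.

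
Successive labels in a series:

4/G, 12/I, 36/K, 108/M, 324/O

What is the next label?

First component: ×3 each step; 4, 12, 36, 108, 324 → 972.
Letter goes G, I, K, M, O → Q (letters move forward 2 places in the alphabet).
So the next label is 972/Q.

972/Q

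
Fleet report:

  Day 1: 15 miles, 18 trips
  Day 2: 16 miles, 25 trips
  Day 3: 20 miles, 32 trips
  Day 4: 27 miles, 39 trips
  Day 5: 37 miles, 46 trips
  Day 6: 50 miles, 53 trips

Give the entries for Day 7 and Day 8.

66 miles, 60 trips; 85 miles, 67 trips

Miles — differences are 1, 4, 7, … (increasing by 3 each time): 15, 16, 20, 27, 37, 50 → 66 → 85.
Trips: +7 each step, so 18, 25, 32, 39, 46, 53 → 60 → 67.
Putting the parts together: 66 miles, 60 trips and then 85 miles, 67 trips.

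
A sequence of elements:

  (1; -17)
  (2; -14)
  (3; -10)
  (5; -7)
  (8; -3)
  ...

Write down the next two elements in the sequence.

For the first value, each term is the sum of the two before it: 1, 2, 3, 5, 8 → 13 → 21.
Second value goes -17, -14, -10, -7, -3 → 0 → 4 (alternating steps +3, +4, +3, +4, …).
Putting the parts together: (13; 0) and then (21; 4).

(13; 0), (21; 4)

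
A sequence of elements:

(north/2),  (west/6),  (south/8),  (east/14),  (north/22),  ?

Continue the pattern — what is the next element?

(west/36)

For the direction, repeats north → west → south → east: north, west, south, east, north → west.
Second entry goes 2, 6, 8, 14, 22 → 36 (each term is the sum of the two before it).
So the next element is (west/36).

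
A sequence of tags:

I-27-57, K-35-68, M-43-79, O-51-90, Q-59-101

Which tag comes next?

Letter: I, K, M, O, Q → S (letters move forward 2 places in the alphabet).
Second component goes 27, 35, 43, 51, 59 → 67 (+8 each step).
Third component: 57, 68, 79, 90, 101 → 112 (+11 each step).
Combining the parts gives S-67-112.

S-67-112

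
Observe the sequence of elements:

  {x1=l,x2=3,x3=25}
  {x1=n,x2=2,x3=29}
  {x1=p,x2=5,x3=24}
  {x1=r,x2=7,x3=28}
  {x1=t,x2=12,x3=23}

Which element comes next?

X1: letters move forward 2 places in the alphabet; l, n, p, r, t → v.
For the x2, each term is the sum of the two before it: 3, 2, 5, 7, 12 → 19.
X3 — alternating steps +4, −5, +4, −5, …: 25, 29, 24, 28, 23 → 27.
Putting it together: {x1=v,x2=19,x3=27}.

{x1=v,x2=19,x3=27}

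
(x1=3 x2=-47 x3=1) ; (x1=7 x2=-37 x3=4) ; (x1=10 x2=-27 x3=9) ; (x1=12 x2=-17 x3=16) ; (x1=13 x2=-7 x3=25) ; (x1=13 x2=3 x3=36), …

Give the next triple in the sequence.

X1: differences are 4, 3, 2, … (decreasing by 1 each time), so 3, 7, 10, 12, 13, 13 → 12.
X2: -47, -37, -27, -17, -7, 3 → 13 (+10 each step).
X3: perfect squares: 1², 2², 3², …, so 1, 4, 9, 16, 25, 36 → 49.
So the next triple is (x1=12 x2=13 x3=49).

(x1=12 x2=13 x3=49)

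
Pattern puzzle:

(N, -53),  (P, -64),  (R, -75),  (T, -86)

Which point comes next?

Letter goes N, P, R, T → V (letters move forward 2 places in the alphabet).
Second value — −11 each step: -53, -64, -75, -86 → -97.
Putting it together: (V, -97).

(V, -97)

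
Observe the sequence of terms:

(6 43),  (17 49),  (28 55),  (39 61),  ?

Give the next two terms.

First slot: +11 each step, so 6, 17, 28, 39 → 50 → 61.
Second slot — +6 each step: 43, 49, 55, 61 → 67 → 73.
Putting the parts together: (50 67) and then (61 73).

(50 67), (61 73)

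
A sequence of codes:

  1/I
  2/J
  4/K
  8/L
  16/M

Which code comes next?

First component: 1, 2, 4, 8, 16 → 32 (×2 each step).
Letter: I, J, K, L, M → N (letters move forward 1 place in the alphabet).
Putting it together: 32/N.

32/N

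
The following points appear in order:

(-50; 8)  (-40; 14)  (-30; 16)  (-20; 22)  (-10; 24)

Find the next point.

First part: +10 each step, so -50, -40, -30, -20, -10 → 0.
Second part: alternating steps +6, +2, +6, +2, …; 8, 14, 16, 22, 24 → 30.
Combining the parts gives (0; 30).

(0; 30)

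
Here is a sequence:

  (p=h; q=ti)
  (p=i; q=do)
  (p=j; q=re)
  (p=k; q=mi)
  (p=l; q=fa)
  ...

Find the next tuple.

P goes h, i, j, k, l → m (letters move forward 1 place in the alphabet).
Q: runs through the solfège scale do→ti; ti, do, re, mi, fa → sol.
So the next tuple is (p=m; q=sol).

(p=m; q=sol)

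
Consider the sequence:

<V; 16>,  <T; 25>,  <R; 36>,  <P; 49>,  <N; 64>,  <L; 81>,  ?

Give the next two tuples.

Letter: letters move back 2 places in the alphabet, so V, T, R, P, N, L → J → H.
Second coordinate: 16, 25, 36, 49, 64, 81 → 100 → 121 (perfect squares: 4², 5², 6², …).
Putting the parts together: <J; 100> and then <H; 121>.

<J; 100>, <H; 121>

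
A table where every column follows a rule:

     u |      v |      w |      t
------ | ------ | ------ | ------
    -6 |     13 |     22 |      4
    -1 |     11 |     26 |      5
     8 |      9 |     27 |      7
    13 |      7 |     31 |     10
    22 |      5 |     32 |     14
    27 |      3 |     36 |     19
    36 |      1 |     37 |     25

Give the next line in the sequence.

Column u: -6, -1, 8, 13, 22, 27, 36 → 41 (alternating steps +5, +9, +5, +9, …).
Column v: −2 each step; 13, 11, 9, 7, 5, 3, 1 → -1.
Column w: alternating steps +4, +1, +4, +1, …, so 22, 26, 27, 31, 32, 36, 37 → 41.
Column t goes 4, 5, 7, 10, 14, 19, 25 → 32 (differences are 1, 2, 3, … (increasing by 1 each time)).
Putting it together: 41  -1  41  32.

41  -1  41  32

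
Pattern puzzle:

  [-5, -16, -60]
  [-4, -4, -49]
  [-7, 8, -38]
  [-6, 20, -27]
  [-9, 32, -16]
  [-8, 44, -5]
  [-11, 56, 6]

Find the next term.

[-10, 68, 17]

First entry: -5, -4, -7, -6, -9, -8, -11 → -10 (alternating steps +1, −3, +1, −3, …).
Second entry: +12 each step, so -16, -4, 8, 20, 32, 44, 56 → 68.
For the third entry, +11 each step: -60, -49, -38, -27, -16, -5, 6 → 17.
So the next term is [-10, 68, 17].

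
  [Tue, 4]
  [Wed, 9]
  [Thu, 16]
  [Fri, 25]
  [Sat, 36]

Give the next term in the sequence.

[Sun, 49]

For the day, runs through the weekdays Mon→Sun: Tue, Wed, Thu, Fri, Sat → Sun.
Second part: 4, 9, 16, 25, 36 → 49 (perfect squares: 2², 3², 4², …).
Putting it together: [Sun, 49].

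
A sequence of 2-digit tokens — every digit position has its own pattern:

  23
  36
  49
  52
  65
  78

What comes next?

First digit goes 2, 3, 4, 5, 6, 7 → 8 (+1 each step, mod 10).
Second digit — +3 each step, mod 10: 3, 6, 9, 2, 5, 8 → 1.
Combining the parts gives 81.

81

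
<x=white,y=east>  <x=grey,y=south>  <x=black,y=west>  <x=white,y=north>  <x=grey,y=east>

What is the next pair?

<x=black,y=south>

X — repeats white → grey → black: white, grey, black, white, grey → black.
Y: repeats east → south → west → north; east, south, west, north, east → south.
So the next pair is <x=black,y=south>.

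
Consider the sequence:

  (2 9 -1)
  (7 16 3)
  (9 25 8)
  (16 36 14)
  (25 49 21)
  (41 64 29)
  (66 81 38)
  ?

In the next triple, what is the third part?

48

Third part: differences are 4, 5, 6, … (increasing by 1 each time); -1, 3, 8, 14, 21, 29, 38 → 48.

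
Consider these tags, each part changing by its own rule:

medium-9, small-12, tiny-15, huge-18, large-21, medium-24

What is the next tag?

small-27

For the size, repeats medium → small → tiny → huge → large: medium, small, tiny, huge, large, medium → small.
Second component: 9, 12, 15, 18, 21, 24 → 27 (+3 each step).
Combining the parts gives small-27.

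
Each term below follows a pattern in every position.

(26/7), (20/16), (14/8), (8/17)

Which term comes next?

First component: 26, 20, 14, 8 → 2 (−6 each step).
Second component — alternating steps +9, −8, +9, −8, …: 7, 16, 8, 17 → 9.
Putting it together: (2/9).

(2/9)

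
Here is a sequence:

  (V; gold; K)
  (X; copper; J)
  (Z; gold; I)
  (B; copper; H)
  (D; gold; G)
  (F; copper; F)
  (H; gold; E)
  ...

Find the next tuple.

First letter: letters move forward 2 places in the alphabet, wrapping Z→A, so V, X, Z, B, D, F, H → J.
Metal: gold, copper, gold, copper, gold, copper, gold → copper (alternates gold ↔ copper).
Second letter: letters move back 1 place in the alphabet; K, J, I, H, G, F, E → D.
Combining the parts gives (J; copper; D).

(J; copper; D)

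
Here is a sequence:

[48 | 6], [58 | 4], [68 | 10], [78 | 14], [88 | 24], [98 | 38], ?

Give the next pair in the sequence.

[108 | 62]

First entry: +10 each step; 48, 58, 68, 78, 88, 98 → 108.
For the second entry, each term is the sum of the two before it: 6, 4, 10, 14, 24, 38 → 62.
Putting it together: [108 | 62].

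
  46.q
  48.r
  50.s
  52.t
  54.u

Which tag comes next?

First component: +2 each step, so 46, 48, 50, 52, 54 → 56.
Letter: q, r, s, t, u → v (letters move forward 1 place in the alphabet).
So the next tag is 56.v.

56.v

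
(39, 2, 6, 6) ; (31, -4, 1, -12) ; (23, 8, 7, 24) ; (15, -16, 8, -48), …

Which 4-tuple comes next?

(7, 32, 15, 96)

First value: 39, 31, 23, 15 → 7 (−8 each step).
Second value goes 2, -4, 8, -16 → 32 (×(-2) each step).
Third value — each term is the sum of the two before it: 6, 1, 7, 8 → 15.
For the fourth value, always 3 × the second value: 6, -12, 24, -48 → 96.
Putting it together: (7, 32, 15, 96).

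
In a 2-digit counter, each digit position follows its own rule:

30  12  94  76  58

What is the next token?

30

First digit: −2 each step, mod 10; 3, 1, 9, 7, 5 → 3.
For the second digit, +2 each step, mod 10: 0, 2, 4, 6, 8 → 0.
Combining the parts gives 30.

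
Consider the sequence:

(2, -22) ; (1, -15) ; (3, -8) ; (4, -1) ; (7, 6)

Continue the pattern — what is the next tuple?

(11, 13)

First component: each term is the sum of the two before it, so 2, 1, 3, 4, 7 → 11.
Second component goes -22, -15, -8, -1, 6 → 13 (+7 each step).
So the next tuple is (11, 13).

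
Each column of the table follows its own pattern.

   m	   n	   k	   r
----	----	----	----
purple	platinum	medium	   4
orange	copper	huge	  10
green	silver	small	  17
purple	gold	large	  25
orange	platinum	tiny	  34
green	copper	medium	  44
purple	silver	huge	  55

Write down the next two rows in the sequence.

Column m: repeats purple → orange → green, so purple, orange, green, purple, orange, green, purple → orange → green.
Column n: platinum, copper, silver, gold, platinum, copper, silver → gold → platinum (repeats platinum → copper → silver → gold).
Column k: repeats medium → huge → small → large → tiny, so medium, huge, small, large, tiny, medium, huge → small → large.
Column r — differences are 6, 7, 8, … (increasing by 1 each time): 4, 10, 17, 25, 34, 44, 55 → 67 → 80.
Putting the parts together: orange  gold  small  67 and then green  platinum  large  80.

orange  gold  small  67; green  platinum  large  80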